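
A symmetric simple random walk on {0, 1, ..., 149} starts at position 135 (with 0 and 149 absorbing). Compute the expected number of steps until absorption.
E[τ | X_0 = 135] = 1890

Let v_k = E[τ | X_0 = k]. Boundary: v_0 = v_149 = 0. Recurrence: v_k = 1 + (v_{k-1} + v_{k+1})/2 for 1 ≤ k ≤ 148. The particular solution to v_k − (v_{k-1} + v_{k+1})/2 = 1 is v_k = −k^2. Adding homogeneous solution A + B k and matching boundaries gives v_k = k (149 − k). Substituting k = 135: v_135 = 135 · 14 = 1890.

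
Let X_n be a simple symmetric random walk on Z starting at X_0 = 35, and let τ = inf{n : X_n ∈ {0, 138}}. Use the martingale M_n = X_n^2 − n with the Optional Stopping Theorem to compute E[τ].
E[τ] = 3605

M_n = X_n^2 − n is a martingale (since E[X_{n+1}^2 | F_n] = X_n^2 + 1). By OST (τ has finite mean in a bounded region), E[M_τ] = E[M_0] = X_0^2 − 0 = 35^2 = 1225. Also E[M_τ] = E[X_τ^2] − E[τ]. The walk exits at 0 or 138, with P(hit 138 first) = 35/138, so E[X_τ^2] = 138^2 · 35/138 + 0 = 4830. Thus E[τ] = E[X_τ^2] − E[M_τ] = 4830 − 1225 = 3605 = 35(138 − 35) = 3605.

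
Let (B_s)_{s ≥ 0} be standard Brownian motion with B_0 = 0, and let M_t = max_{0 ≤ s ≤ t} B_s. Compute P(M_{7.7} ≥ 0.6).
P(M_{7.7} ≥ 0.6) = 2·P(B_{7.7} ≥ 0.6) = 2(1 − Φ(0.6/√7.7)) ≈ 0.8288

By the reflection principle for Brownian motion, P(M_t ≥ a) = 2 · P(B_t ≥ a) for a ≥ 0. Since B_t ~ N(0, t), P(B_t ≥ 0.6) = 1 − Φ(0.6/√t) = 1 − Φ(0.6/√7.7) = 1 − Φ(0.2162). So
  P(M_{7.7} ≥ 0.6) = 2(1 − Φ(0.2162)) ≈ 0.8288.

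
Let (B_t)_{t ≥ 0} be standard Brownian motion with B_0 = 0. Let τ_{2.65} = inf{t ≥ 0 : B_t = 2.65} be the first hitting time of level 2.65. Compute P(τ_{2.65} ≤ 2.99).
P(τ_{2.65} ≤ 2.99) = 2(1 − Φ(2.65/√2.99)) = 2(1 − Φ(1.5325)) ≈ 0.1254

By the reflection principle for standard BM, P(τ_b ≤ t) = 2 · P(B_t ≥ b). Since B_t ~ N(0, t), P(B_t ≥ 2.65) = 1 − Φ(2.65/√t) = 1 − Φ(2.65/√2.99) = 1 − Φ(1.5325) ≈ 0.06270. Doubling: P(τ_{2.65} ≤ 2.99) ≈ 2 · 0.06270 = 0.12540 ≈ 0.1254.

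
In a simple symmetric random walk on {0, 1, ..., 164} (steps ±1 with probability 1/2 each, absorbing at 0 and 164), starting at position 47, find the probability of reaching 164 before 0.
P(hit 164 before 0) = 47/164

Let u_k = P(hit 164 before 0 | start at k). Then u_0 = 0, u_164 = 1, and u_k = u_{k-1}/2 + u_{k+1}/2 for 1 ≤ k ≤ 163. This harmonic recurrence is solved by u_k = k/164, giving u_47 = 47/164.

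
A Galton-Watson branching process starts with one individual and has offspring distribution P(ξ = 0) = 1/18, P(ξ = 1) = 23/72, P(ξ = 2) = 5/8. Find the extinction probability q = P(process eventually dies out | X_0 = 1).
q = 4/45

The pgf is f(s) = 1/18 + 23/72·s + 5/8·s². The extinction probability q is the smallest fixed point of f in [0, 1]. Setting s = f(s):
  5/8·s² + (23/72 − 1)·s + 1/18 = 0
  5/8·s² − (1/18 + 5/8)·s + 1/18 = 0
which factors as (s − 1)·(5/8·s − 1/18) = 0, giving roots s = 1 and s = (1/18)/(5/8) = 4/45.
Mean offspring μ = 23/72 + 2·5/8 = 113/72 > 1 (supercritical), so q < 1. The extinction probability is the smaller root: q = (1/18)/(5/8) = 4/45.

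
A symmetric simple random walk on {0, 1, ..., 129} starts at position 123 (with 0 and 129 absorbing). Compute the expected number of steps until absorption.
E[τ | X_0 = 123] = 738

Let v_k = E[τ | X_0 = k]. Boundary: v_0 = v_129 = 0. Recurrence: v_k = 1 + (v_{k-1} + v_{k+1})/2 for 1 ≤ k ≤ 128. The particular solution to v_k − (v_{k-1} + v_{k+1})/2 = 1 is v_k = −k^2. Adding homogeneous solution A + B k and matching boundaries gives v_k = k (129 − k). Substituting k = 123: v_123 = 123 · 6 = 738.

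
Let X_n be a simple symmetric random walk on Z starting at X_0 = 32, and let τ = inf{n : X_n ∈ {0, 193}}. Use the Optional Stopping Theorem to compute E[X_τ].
E[X_τ] = 32

X_n is a martingale and τ is a bounded-mean stopping time (indeed τ is finite a.s. with bounded expectation since the walk is in a bounded region). By the OST, E[X_τ] = E[X_0] = 32. Equivalently: E[X_τ] = 193 · P(hit 193 first) + 0 · P(hit 0 first) = 193 · (32/193) = 32.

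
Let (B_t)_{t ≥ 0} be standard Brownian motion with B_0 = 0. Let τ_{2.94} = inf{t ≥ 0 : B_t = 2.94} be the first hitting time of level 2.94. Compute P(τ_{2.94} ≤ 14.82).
P(τ_{2.94} ≤ 14.82) = 2(1 − Φ(2.94/√14.82)) = 2(1 − Φ(0.7637)) ≈ 0.4450

By the reflection principle for standard BM, P(τ_b ≤ t) = 2 · P(B_t ≥ b). Since B_t ~ N(0, t), P(B_t ≥ 2.94) = 1 − Φ(2.94/√t) = 1 − Φ(2.94/√14.82) = 1 − Φ(0.7637) ≈ 0.22252. Doubling: P(τ_{2.94} ≤ 14.82) ≈ 2 · 0.22252 = 0.44504 ≈ 0.4450.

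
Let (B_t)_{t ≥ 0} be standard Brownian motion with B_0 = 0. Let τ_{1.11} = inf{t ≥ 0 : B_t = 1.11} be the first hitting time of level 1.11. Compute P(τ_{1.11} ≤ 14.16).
P(τ_{1.11} ≤ 14.16) = 2(1 − Φ(1.11/√14.16)) = 2(1 − Φ(0.2950)) ≈ 0.7680

By the reflection principle for standard BM, P(τ_b ≤ t) = 2 · P(B_t ≥ b). Since B_t ~ N(0, t), P(B_t ≥ 1.11) = 1 − Φ(1.11/√t) = 1 − Φ(1.11/√14.16) = 1 − Φ(0.2950) ≈ 0.38400. Doubling: P(τ_{1.11} ≤ 14.16) ≈ 2 · 0.38400 = 0.76800 ≈ 0.7680.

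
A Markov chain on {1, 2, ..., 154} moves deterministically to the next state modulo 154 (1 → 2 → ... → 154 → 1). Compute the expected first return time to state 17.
E[T_17 | X_0 = 17] = 154

The chain cycles deterministically, so starting at state 17 it returns in exactly 154 steps. Equivalently, the stationary distribution is uniform π_j = 1/154 for every state j, so by Kac's formula E[T_17] = 1/π_17 = 154.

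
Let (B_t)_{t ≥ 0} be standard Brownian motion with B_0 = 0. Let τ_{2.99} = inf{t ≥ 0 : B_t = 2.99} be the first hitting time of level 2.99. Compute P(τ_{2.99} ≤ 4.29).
P(τ_{2.99} ≤ 4.29) = 2(1 − Φ(2.99/√4.29)) = 2(1 − Φ(1.4436)) ≈ 0.1489

By the reflection principle for standard BM, P(τ_b ≤ t) = 2 · P(B_t ≥ b). Since B_t ~ N(0, t), P(B_t ≥ 2.99) = 1 − Φ(2.99/√t) = 1 − Φ(2.99/√4.29) = 1 − Φ(1.4436) ≈ 0.07443. Doubling: P(τ_{2.99} ≤ 4.29) ≈ 2 · 0.07443 = 0.14886 ≈ 0.1489.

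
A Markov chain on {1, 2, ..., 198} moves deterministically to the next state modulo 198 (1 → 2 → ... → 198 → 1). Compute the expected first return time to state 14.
E[T_14 | X_0 = 14] = 198

The chain cycles deterministically, so starting at state 14 it returns in exactly 198 steps. Equivalently, the stationary distribution is uniform π_j = 1/198 for every state j, so by Kac's formula E[T_14] = 1/π_14 = 198.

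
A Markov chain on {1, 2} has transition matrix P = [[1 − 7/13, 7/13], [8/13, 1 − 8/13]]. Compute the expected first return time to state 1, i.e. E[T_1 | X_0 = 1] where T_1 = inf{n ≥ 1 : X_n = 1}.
E[T_1 | X_0 = 1] = 1/π_1 = 15/8

For an irreducible recurrent Markov chain with stationary distribution π, E[T_i | X_0 = i] = 1/π_i (Kac's formula). Here π_1 = (8/13)/(7/13 + 8/13) = (8/13)/(15/13) = 8/15, so E[T_1 | X_0 = 1] = 1/π_1 = (7/13 + 8/13)/(8/13) = (15/13)/(8/13) = 15/8.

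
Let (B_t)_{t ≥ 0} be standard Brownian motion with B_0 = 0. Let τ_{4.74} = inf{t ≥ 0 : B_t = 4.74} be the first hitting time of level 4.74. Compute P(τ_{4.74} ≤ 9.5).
P(τ_{4.74} ≤ 9.5) = 2(1 − Φ(4.74/√9.5)) = 2(1 − Φ(1.5379)) ≈ 0.1241

By the reflection principle for standard BM, P(τ_b ≤ t) = 2 · P(B_t ≥ b). Since B_t ~ N(0, t), P(B_t ≥ 4.74) = 1 − Φ(4.74/√t) = 1 − Φ(4.74/√9.5) = 1 − Φ(1.5379) ≈ 0.06204. Doubling: P(τ_{4.74} ≤ 9.5) ≈ 2 · 0.06204 = 0.12408 ≈ 0.1241.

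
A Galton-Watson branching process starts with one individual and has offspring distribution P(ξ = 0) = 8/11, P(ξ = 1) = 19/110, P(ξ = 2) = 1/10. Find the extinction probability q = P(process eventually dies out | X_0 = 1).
q = 1

Mean offspring μ = 0·8/11 + 1·19/110 + 2·1/10 = 41/110 ≤ 1. For μ ≤ 1 with offspring not concentrated at 1, the Galton-Watson process goes extinct almost surely, so q = 1.
(Algebraic check: The pgf is f(s) = 8/11 + 19/110·s + 1/10·s². The extinction probability q is the smallest fixed point of f in [0, 1]. Setting s = f(s):
  1/10·s² + (19/110 − 1)·s + 8/11 = 0
  1/10·s² − (8/11 + 1/10)·s + 8/11 = 0
which factors as (s − 1)·(1/10·s − 8/11) = 0, giving roots s = 1 and s = (8/11)/(1/10) = 80/11. Since 80/11 ≥ 1, the smallest root in [0, 1] is s = 1.)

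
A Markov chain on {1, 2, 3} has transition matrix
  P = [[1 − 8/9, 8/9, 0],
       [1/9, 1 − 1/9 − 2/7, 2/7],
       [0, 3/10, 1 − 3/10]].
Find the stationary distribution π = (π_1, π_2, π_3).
π = (21/349, 168/349, 160/349)

This is a birth-death chain on three states, which satisfies detailed balance: π_1 · P_{12} = π_2 · P_{21} and π_2 · P_{23} = π_3 · P_{32}.
From π_1 · 8/9 = π_2 · 1/9: π_2/π_1 = (8/9)/(1/9) = 8.
From π_2 · 2/7 = π_3 · 3/10: π_3/π_2 = (2/7)/(3/10) = 20/21.
Take π_1 proportional to 1; then unnormalized π = (1, 8, 160/21). Normalize by dividing by the sum 349/21:
  π = (21/349, 168/349, 160/349).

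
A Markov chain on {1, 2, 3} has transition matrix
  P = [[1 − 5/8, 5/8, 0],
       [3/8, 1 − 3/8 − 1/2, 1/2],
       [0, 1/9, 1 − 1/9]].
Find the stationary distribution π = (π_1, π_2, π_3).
π = (6/61, 10/61, 45/61)

This is a birth-death chain on three states, which satisfies detailed balance: π_1 · P_{12} = π_2 · P_{21} and π_2 · P_{23} = π_3 · P_{32}.
From π_1 · 5/8 = π_2 · 3/8: π_2/π_1 = (5/8)/(3/8) = 5/3.
From π_2 · 1/2 = π_3 · 1/9: π_3/π_2 = (1/2)/(1/9) = 9/2.
Take π_1 proportional to 1; then unnormalized π = (1, 5/3, 15/2). Normalize by dividing by the sum 61/6:
  π = (6/61, 10/61, 45/61).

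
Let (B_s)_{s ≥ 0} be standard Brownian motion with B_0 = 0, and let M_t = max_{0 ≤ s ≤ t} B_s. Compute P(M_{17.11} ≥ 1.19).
P(M_{17.11} ≥ 1.19) = 2·P(B_{17.11} ≥ 1.19) = 2(1 − Φ(1.19/√17.11)) ≈ 0.7736

By the reflection principle for Brownian motion, P(M_t ≥ a) = 2 · P(B_t ≥ a) for a ≥ 0. Since B_t ~ N(0, t), P(B_t ≥ 1.19) = 1 − Φ(1.19/√t) = 1 − Φ(1.19/√17.11) = 1 − Φ(0.2877). So
  P(M_{17.11} ≥ 1.19) = 2(1 − Φ(0.2877)) ≈ 0.7736.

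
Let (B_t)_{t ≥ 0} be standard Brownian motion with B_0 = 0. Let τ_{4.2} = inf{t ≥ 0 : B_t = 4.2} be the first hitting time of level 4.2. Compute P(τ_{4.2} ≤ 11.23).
P(τ_{4.2} ≤ 11.23) = 2(1 − Φ(4.2/√11.23)) = 2(1 − Φ(1.2533)) ≈ 0.2101

By the reflection principle for standard BM, P(τ_b ≤ t) = 2 · P(B_t ≥ b). Since B_t ~ N(0, t), P(B_t ≥ 4.2) = 1 − Φ(4.2/√t) = 1 − Φ(4.2/√11.23) = 1 − Φ(1.2533) ≈ 0.10505. Doubling: P(τ_{4.2} ≤ 11.23) ≈ 2 · 0.10505 = 0.21010 ≈ 0.2101.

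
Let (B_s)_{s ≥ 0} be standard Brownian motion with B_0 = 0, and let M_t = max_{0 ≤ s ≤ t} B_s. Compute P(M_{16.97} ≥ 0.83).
P(M_{16.97} ≥ 0.83) = 2·P(B_{16.97} ≥ 0.83) = 2(1 − Φ(0.83/√16.97)) ≈ 0.8403

By the reflection principle for Brownian motion, P(M_t ≥ a) = 2 · P(B_t ≥ a) for a ≥ 0. Since B_t ~ N(0, t), P(B_t ≥ 0.83) = 1 − Φ(0.83/√t) = 1 − Φ(0.83/√16.97) = 1 − Φ(0.2015). So
  P(M_{16.97} ≥ 0.83) = 2(1 − Φ(0.2015)) ≈ 0.8403.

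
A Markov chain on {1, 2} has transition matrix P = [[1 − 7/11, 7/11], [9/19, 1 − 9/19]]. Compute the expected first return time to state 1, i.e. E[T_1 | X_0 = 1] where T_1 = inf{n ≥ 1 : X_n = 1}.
E[T_1 | X_0 = 1] = 1/π_1 = 232/99

For an irreducible recurrent Markov chain with stationary distribution π, E[T_i | X_0 = i] = 1/π_i (Kac's formula). Here π_1 = (9/19)/(7/11 + 9/19) = (9/19)/(232/209) = 99/232, so E[T_1 | X_0 = 1] = 1/π_1 = (7/11 + 9/19)/(9/19) = (232/209)/(9/19) = 232/99.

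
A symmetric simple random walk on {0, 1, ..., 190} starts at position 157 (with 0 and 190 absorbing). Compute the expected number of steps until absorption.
E[τ | X_0 = 157] = 5181

Let v_k = E[τ | X_0 = k]. Boundary: v_0 = v_190 = 0. Recurrence: v_k = 1 + (v_{k-1} + v_{k+1})/2 for 1 ≤ k ≤ 189. The particular solution to v_k − (v_{k-1} + v_{k+1})/2 = 1 is v_k = −k^2. Adding homogeneous solution A + B k and matching boundaries gives v_k = k (190 − k). Substituting k = 157: v_157 = 157 · 33 = 5181.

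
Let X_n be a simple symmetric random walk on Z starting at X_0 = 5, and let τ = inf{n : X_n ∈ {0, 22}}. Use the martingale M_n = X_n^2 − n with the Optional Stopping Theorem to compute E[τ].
E[τ] = 85

M_n = X_n^2 − n is a martingale (since E[X_{n+1}^2 | F_n] = X_n^2 + 1). By OST (τ has finite mean in a bounded region), E[M_τ] = E[M_0] = X_0^2 − 0 = 5^2 = 25. Also E[M_τ] = E[X_τ^2] − E[τ]. The walk exits at 0 or 22, with P(hit 22 first) = 5/22, so E[X_τ^2] = 22^2 · 5/22 + 0 = 110. Thus E[τ] = E[X_τ^2] − E[M_τ] = 110 − 25 = 85 = 5(22 − 5) = 85.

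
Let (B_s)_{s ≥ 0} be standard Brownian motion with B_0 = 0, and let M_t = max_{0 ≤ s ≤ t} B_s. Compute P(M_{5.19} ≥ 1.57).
P(M_{5.19} ≥ 1.57) = 2·P(B_{5.19} ≥ 1.57) = 2(1 − Φ(1.57/√5.19)) ≈ 0.4907

By the reflection principle for Brownian motion, P(M_t ≥ a) = 2 · P(B_t ≥ a) for a ≥ 0. Since B_t ~ N(0, t), P(B_t ≥ 1.57) = 1 − Φ(1.57/√t) = 1 − Φ(1.57/√5.19) = 1 − Φ(0.6892). So
  P(M_{5.19} ≥ 1.57) = 2(1 − Φ(0.6892)) ≈ 0.4907.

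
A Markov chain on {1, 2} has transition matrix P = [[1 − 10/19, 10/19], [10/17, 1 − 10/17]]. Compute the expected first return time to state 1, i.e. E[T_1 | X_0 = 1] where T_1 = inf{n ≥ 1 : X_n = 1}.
E[T_1 | X_0 = 1] = 1/π_1 = 36/19

For an irreducible recurrent Markov chain with stationary distribution π, E[T_i | X_0 = i] = 1/π_i (Kac's formula). Here π_1 = (10/17)/(10/19 + 10/17) = (10/17)/(360/323) = 19/36, so E[T_1 | X_0 = 1] = 1/π_1 = (10/19 + 10/17)/(10/17) = (360/323)/(10/17) = 36/19.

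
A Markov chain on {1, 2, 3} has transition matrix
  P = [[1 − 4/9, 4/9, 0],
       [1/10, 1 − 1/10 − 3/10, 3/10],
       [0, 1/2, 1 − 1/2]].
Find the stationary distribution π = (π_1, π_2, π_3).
π = (9/73, 40/73, 24/73)

This is a birth-death chain on three states, which satisfies detailed balance: π_1 · P_{12} = π_2 · P_{21} and π_2 · P_{23} = π_3 · P_{32}.
From π_1 · 4/9 = π_2 · 1/10: π_2/π_1 = (4/9)/(1/10) = 40/9.
From π_2 · 3/10 = π_3 · 1/2: π_3/π_2 = (3/10)/(1/2) = 3/5.
Take π_1 proportional to 1; then unnormalized π = (1, 40/9, 8/3). Normalize by dividing by the sum 73/9:
  π = (9/73, 40/73, 24/73).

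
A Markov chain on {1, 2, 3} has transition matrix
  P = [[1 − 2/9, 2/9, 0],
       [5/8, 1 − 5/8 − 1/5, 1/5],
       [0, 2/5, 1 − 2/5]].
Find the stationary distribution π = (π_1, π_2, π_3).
π = (15/23, 16/69, 8/69)

This is a birth-death chain on three states, which satisfies detailed balance: π_1 · P_{12} = π_2 · P_{21} and π_2 · P_{23} = π_3 · P_{32}.
From π_1 · 2/9 = π_2 · 5/8: π_2/π_1 = (2/9)/(5/8) = 16/45.
From π_2 · 1/5 = π_3 · 2/5: π_3/π_2 = (1/5)/(2/5) = 1/2.
Take π_1 proportional to 1; then unnormalized π = (1, 16/45, 8/45). Normalize by dividing by the sum 23/15:
  π = (15/23, 16/69, 8/69).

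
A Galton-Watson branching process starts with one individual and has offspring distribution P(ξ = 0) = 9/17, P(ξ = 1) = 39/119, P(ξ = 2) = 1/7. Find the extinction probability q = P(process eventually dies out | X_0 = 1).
q = 1

Mean offspring μ = 0·9/17 + 1·39/119 + 2·1/7 = 73/119 ≤ 1. For μ ≤ 1 with offspring not concentrated at 1, the Galton-Watson process goes extinct almost surely, so q = 1.
(Algebraic check: The pgf is f(s) = 9/17 + 39/119·s + 1/7·s². The extinction probability q is the smallest fixed point of f in [0, 1]. Setting s = f(s):
  1/7·s² + (39/119 − 1)·s + 9/17 = 0
  1/7·s² − (9/17 + 1/7)·s + 9/17 = 0
which factors as (s − 1)·(1/7·s − 9/17) = 0, giving roots s = 1 and s = (9/17)/(1/7) = 63/17. Since 63/17 ≥ 1, the smallest root in [0, 1] is s = 1.)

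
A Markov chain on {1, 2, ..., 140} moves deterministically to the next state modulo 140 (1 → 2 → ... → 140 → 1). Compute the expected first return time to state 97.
E[T_97 | X_0 = 97] = 140

The chain cycles deterministically, so starting at state 97 it returns in exactly 140 steps. Equivalently, the stationary distribution is uniform π_j = 1/140 for every state j, so by Kac's formula E[T_97] = 1/π_97 = 140.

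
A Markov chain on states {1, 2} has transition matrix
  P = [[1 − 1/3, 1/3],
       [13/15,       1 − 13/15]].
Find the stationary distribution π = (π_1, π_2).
π_1 = 13/18, π_2 = 5/18

Solve πP = π with π_1 + π_2 = 1. From πP = π: π_1 · (1 − 1/3) + π_2 · 13/15 = π_1 ⇒ π_2 · 13/15 = π_1 · 1/3 ⇒ π_2/π_1 = (1/3)/(13/15) = 5/13. Together with π_1 + π_2 = 1:
  π_1 = (13/15)/(1/3 + 13/15) = (13/15)/(6/5) = 13/18,
  π_2 = (1/3)/(1/3 + 13/15) = (1/3)/(6/5) = 5/18.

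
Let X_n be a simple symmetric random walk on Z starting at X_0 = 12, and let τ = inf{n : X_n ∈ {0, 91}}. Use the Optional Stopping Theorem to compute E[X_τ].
E[X_τ] = 12

X_n is a martingale and τ is a bounded-mean stopping time (indeed τ is finite a.s. with bounded expectation since the walk is in a bounded region). By the OST, E[X_τ] = E[X_0] = 12. Equivalently: E[X_τ] = 91 · P(hit 91 first) + 0 · P(hit 0 first) = 91 · (12/91) = 12.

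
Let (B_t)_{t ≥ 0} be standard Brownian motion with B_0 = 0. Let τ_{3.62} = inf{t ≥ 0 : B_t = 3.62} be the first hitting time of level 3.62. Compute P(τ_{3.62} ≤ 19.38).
P(τ_{3.62} ≤ 19.38) = 2(1 − Φ(3.62/√19.38)) = 2(1 − Φ(0.8223)) ≈ 0.4109

By the reflection principle for standard BM, P(τ_b ≤ t) = 2 · P(B_t ≥ b). Since B_t ~ N(0, t), P(B_t ≥ 3.62) = 1 − Φ(3.62/√t) = 1 − Φ(3.62/√19.38) = 1 − Φ(0.8223) ≈ 0.20545. Doubling: P(τ_{3.62} ≤ 19.38) ≈ 2 · 0.20545 = 0.41090 ≈ 0.4109.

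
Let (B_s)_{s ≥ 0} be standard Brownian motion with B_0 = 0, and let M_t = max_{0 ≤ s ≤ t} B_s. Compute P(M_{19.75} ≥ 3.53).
P(M_{19.75} ≥ 3.53) = 2·P(B_{19.75} ≥ 3.53) = 2(1 − Φ(3.53/√19.75)) ≈ 0.4270

By the reflection principle for Brownian motion, P(M_t ≥ a) = 2 · P(B_t ≥ a) for a ≥ 0. Since B_t ~ N(0, t), P(B_t ≥ 3.53) = 1 − Φ(3.53/√t) = 1 − Φ(3.53/√19.75) = 1 − Φ(0.7943). So
  P(M_{19.75} ≥ 3.53) = 2(1 − Φ(0.7943)) ≈ 0.4270.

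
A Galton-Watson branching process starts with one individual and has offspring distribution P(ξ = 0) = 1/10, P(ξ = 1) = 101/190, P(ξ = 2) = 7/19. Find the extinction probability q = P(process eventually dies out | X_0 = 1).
q = 19/70

The pgf is f(s) = 1/10 + 101/190·s + 7/19·s². The extinction probability q is the smallest fixed point of f in [0, 1]. Setting s = f(s):
  7/19·s² + (101/190 − 1)·s + 1/10 = 0
  7/19·s² − (1/10 + 7/19)·s + 1/10 = 0
which factors as (s − 1)·(7/19·s − 1/10) = 0, giving roots s = 1 and s = (1/10)/(7/19) = 19/70.
Mean offspring μ = 101/190 + 2·7/19 = 241/190 > 1 (supercritical), so q < 1. The extinction probability is the smaller root: q = (1/10)/(7/19) = 19/70.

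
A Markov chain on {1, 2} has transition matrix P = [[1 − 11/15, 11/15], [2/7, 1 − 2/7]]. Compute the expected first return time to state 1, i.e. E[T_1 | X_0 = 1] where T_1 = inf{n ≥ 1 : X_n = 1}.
E[T_1 | X_0 = 1] = 1/π_1 = 107/30

For an irreducible recurrent Markov chain with stationary distribution π, E[T_i | X_0 = i] = 1/π_i (Kac's formula). Here π_1 = (2/7)/(11/15 + 2/7) = (2/7)/(107/105) = 30/107, so E[T_1 | X_0 = 1] = 1/π_1 = (11/15 + 2/7)/(2/7) = (107/105)/(2/7) = 107/30.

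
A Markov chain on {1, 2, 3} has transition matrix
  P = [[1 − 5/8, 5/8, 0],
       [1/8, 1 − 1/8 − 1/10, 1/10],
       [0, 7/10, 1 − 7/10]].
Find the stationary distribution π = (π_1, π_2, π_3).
π = (7/47, 35/47, 5/47)

This is a birth-death chain on three states, which satisfies detailed balance: π_1 · P_{12} = π_2 · P_{21} and π_2 · P_{23} = π_3 · P_{32}.
From π_1 · 5/8 = π_2 · 1/8: π_2/π_1 = (5/8)/(1/8) = 5.
From π_2 · 1/10 = π_3 · 7/10: π_3/π_2 = (1/10)/(7/10) = 1/7.
Take π_1 proportional to 1; then unnormalized π = (1, 5, 5/7). Normalize by dividing by the sum 47/7:
  π = (7/47, 35/47, 5/47).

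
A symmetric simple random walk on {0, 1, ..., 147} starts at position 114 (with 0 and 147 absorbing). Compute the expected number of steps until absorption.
E[τ | X_0 = 114] = 3762

Let v_k = E[τ | X_0 = k]. Boundary: v_0 = v_147 = 0. Recurrence: v_k = 1 + (v_{k-1} + v_{k+1})/2 for 1 ≤ k ≤ 146. The particular solution to v_k − (v_{k-1} + v_{k+1})/2 = 1 is v_k = −k^2. Adding homogeneous solution A + B k and matching boundaries gives v_k = k (147 − k). Substituting k = 114: v_114 = 114 · 33 = 3762.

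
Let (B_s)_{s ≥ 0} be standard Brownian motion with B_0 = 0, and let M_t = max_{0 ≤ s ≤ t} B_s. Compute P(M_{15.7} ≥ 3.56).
P(M_{15.7} ≥ 3.56) = 2·P(B_{15.7} ≥ 3.56) = 2(1 − Φ(3.56/√15.7)) ≈ 0.3689

By the reflection principle for Brownian motion, P(M_t ≥ a) = 2 · P(B_t ≥ a) for a ≥ 0. Since B_t ~ N(0, t), P(B_t ≥ 3.56) = 1 − Φ(3.56/√t) = 1 − Φ(3.56/√15.7) = 1 − Φ(0.8985). So
  P(M_{15.7} ≥ 3.56) = 2(1 − Φ(0.8985)) ≈ 0.3689.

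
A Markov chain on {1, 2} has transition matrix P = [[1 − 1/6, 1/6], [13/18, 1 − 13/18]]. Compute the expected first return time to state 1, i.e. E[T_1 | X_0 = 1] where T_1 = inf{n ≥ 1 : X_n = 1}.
E[T_1 | X_0 = 1] = 1/π_1 = 16/13

For an irreducible recurrent Markov chain with stationary distribution π, E[T_i | X_0 = i] = 1/π_i (Kac's formula). Here π_1 = (13/18)/(1/6 + 13/18) = (13/18)/(8/9) = 13/16, so E[T_1 | X_0 = 1] = 1/π_1 = (1/6 + 13/18)/(13/18) = (8/9)/(13/18) = 16/13.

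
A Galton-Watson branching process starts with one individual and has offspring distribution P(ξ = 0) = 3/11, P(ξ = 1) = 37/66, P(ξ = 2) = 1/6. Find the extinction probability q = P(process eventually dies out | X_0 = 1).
q = 1

Mean offspring μ = 0·3/11 + 1·37/66 + 2·1/6 = 59/66 ≤ 1. For μ ≤ 1 with offspring not concentrated at 1, the Galton-Watson process goes extinct almost surely, so q = 1.
(Algebraic check: The pgf is f(s) = 3/11 + 37/66·s + 1/6·s². The extinction probability q is the smallest fixed point of f in [0, 1]. Setting s = f(s):
  1/6·s² + (37/66 − 1)·s + 3/11 = 0
  1/6·s² − (3/11 + 1/6)·s + 3/11 = 0
which factors as (s − 1)·(1/6·s − 3/11) = 0, giving roots s = 1 and s = (3/11)/(1/6) = 18/11. Since 18/11 ≥ 1, the smallest root in [0, 1] is s = 1.)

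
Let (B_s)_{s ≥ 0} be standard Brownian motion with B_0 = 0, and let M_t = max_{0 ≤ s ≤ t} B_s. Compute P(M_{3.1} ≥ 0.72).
P(M_{3.1} ≥ 0.72) = 2·P(B_{3.1} ≥ 0.72) = 2(1 − Φ(0.72/√3.1)) ≈ 0.6826

By the reflection principle for Brownian motion, P(M_t ≥ a) = 2 · P(B_t ≥ a) for a ≥ 0. Since B_t ~ N(0, t), P(B_t ≥ 0.72) = 1 − Φ(0.72/√t) = 1 − Φ(0.72/√3.1) = 1 − Φ(0.4089). So
  P(M_{3.1} ≥ 0.72) = 2(1 − Φ(0.4089)) ≈ 0.6826.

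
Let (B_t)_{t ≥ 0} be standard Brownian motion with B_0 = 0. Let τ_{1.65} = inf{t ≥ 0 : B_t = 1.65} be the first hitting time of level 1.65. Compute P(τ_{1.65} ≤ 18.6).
P(τ_{1.65} ≤ 18.6) = 2(1 − Φ(1.65/√18.6)) = 2(1 − Φ(0.3826)) ≈ 0.7020

By the reflection principle for standard BM, P(τ_b ≤ t) = 2 · P(B_t ≥ b). Since B_t ~ N(0, t), P(B_t ≥ 1.65) = 1 − Φ(1.65/√t) = 1 − Φ(1.65/√18.6) = 1 − Φ(0.3826) ≈ 0.35101. Doubling: P(τ_{1.65} ≤ 18.6) ≈ 2 · 0.35101 = 0.70202 ≈ 0.7020.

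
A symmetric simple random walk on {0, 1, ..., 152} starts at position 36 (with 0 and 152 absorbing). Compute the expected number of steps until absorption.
E[τ | X_0 = 36] = 4176

Let v_k = E[τ | X_0 = k]. Boundary: v_0 = v_152 = 0. Recurrence: v_k = 1 + (v_{k-1} + v_{k+1})/2 for 1 ≤ k ≤ 151. The particular solution to v_k − (v_{k-1} + v_{k+1})/2 = 1 is v_k = −k^2. Adding homogeneous solution A + B k and matching boundaries gives v_k = k (152 − k). Substituting k = 36: v_36 = 36 · 116 = 4176.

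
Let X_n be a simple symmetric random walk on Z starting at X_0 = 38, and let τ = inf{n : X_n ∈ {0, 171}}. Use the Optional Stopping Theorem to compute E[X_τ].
E[X_τ] = 38

X_n is a martingale and τ is a bounded-mean stopping time (indeed τ is finite a.s. with bounded expectation since the walk is in a bounded region). By the OST, E[X_τ] = E[X_0] = 38. Equivalently: E[X_τ] = 171 · P(hit 171 first) + 0 · P(hit 0 first) = 171 · (38/171) = 38.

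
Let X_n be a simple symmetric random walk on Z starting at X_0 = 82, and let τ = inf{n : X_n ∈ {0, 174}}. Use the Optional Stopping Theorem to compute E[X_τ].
E[X_τ] = 82

X_n is a martingale and τ is a bounded-mean stopping time (indeed τ is finite a.s. with bounded expectation since the walk is in a bounded region). By the OST, E[X_τ] = E[X_0] = 82. Equivalently: E[X_τ] = 174 · P(hit 174 first) + 0 · P(hit 0 first) = 174 · (82/174) = 82.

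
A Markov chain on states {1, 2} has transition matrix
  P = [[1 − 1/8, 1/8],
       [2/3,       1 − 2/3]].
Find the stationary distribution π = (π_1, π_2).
π_1 = 16/19, π_2 = 3/19

Solve πP = π with π_1 + π_2 = 1. From πP = π: π_1 · (1 − 1/8) + π_2 · 2/3 = π_1 ⇒ π_2 · 2/3 = π_1 · 1/8 ⇒ π_2/π_1 = (1/8)/(2/3) = 3/16. Together with π_1 + π_2 = 1:
  π_1 = (2/3)/(1/8 + 2/3) = (2/3)/(19/24) = 16/19,
  π_2 = (1/8)/(1/8 + 2/3) = (1/8)/(19/24) = 3/19.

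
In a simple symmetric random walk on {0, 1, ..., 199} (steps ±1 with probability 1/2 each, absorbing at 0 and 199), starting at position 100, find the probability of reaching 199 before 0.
P(hit 199 before 0) = 100/199

Let u_k = P(hit 199 before 0 | start at k). Then u_0 = 0, u_199 = 1, and u_k = u_{k-1}/2 + u_{k+1}/2 for 1 ≤ k ≤ 198. This harmonic recurrence is solved by u_k = k/199, giving u_100 = 100/199.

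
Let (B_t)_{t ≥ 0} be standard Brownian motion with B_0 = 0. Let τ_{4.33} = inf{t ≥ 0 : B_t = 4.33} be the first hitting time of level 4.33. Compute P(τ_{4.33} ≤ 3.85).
P(τ_{4.33} ≤ 3.85) = 2(1 − Φ(4.33/√3.85)) = 2(1 − Φ(2.2068)) ≈ 0.0273

By the reflection principle for standard BM, P(τ_b ≤ t) = 2 · P(B_t ≥ b). Since B_t ~ N(0, t), P(B_t ≥ 4.33) = 1 − Φ(4.33/√t) = 1 − Φ(4.33/√3.85) = 1 − Φ(2.2068) ≈ 0.01366. Doubling: P(τ_{4.33} ≤ 3.85) ≈ 2 · 0.01366 = 0.02732 ≈ 0.0273.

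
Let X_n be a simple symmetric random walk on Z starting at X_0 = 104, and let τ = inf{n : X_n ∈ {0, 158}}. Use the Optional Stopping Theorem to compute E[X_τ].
E[X_τ] = 104

X_n is a martingale and τ is a bounded-mean stopping time (indeed τ is finite a.s. with bounded expectation since the walk is in a bounded region). By the OST, E[X_τ] = E[X_0] = 104. Equivalently: E[X_τ] = 158 · P(hit 158 first) + 0 · P(hit 0 first) = 158 · (104/158) = 104.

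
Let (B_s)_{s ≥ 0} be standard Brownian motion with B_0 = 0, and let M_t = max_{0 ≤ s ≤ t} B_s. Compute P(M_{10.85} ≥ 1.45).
P(M_{10.85} ≥ 1.45) = 2·P(B_{10.85} ≥ 1.45) = 2(1 − Φ(1.45/√10.85)) ≈ 0.6598

By the reflection principle for Brownian motion, P(M_t ≥ a) = 2 · P(B_t ≥ a) for a ≥ 0. Since B_t ~ N(0, t), P(B_t ≥ 1.45) = 1 − Φ(1.45/√t) = 1 − Φ(1.45/√10.85) = 1 − Φ(0.4402). So
  P(M_{10.85} ≥ 1.45) = 2(1 − Φ(0.4402)) ≈ 0.6598.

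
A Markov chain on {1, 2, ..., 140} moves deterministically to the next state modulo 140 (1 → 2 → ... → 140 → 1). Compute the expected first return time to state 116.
E[T_116 | X_0 = 116] = 140

The chain cycles deterministically, so starting at state 116 it returns in exactly 140 steps. Equivalently, the stationary distribution is uniform π_j = 1/140 for every state j, so by Kac's formula E[T_116] = 1/π_116 = 140.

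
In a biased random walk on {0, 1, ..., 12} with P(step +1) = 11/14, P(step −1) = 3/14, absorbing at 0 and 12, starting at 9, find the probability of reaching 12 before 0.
P(hit 12 before 0) = (1 − (3/11)^9) / (1 − (3/11)^12) = 2406750137/2406769820

Let u_k denote P(reach 12 before 0 | start at k). Boundary: u_0 = 0, u_12 = 1. Recurrence: u_k = 11/14·u_{k+1} + 3/14·u_{k-1} for 1 ≤ k ≤ 11. Try u_k = A + B·r^k with r = q/p = (3/14)/(11/14) = 3/11. Substitution satisfies the recurrence; boundary conditions give:
  u_k = (1 − r^k) / (1 − r^N) = (1 − (3/11)^9) / (1 − (3/11)^12) = 2406750137/2406769820.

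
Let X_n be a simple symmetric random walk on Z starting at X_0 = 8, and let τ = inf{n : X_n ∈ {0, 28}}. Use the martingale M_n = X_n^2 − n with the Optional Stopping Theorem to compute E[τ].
E[τ] = 160

M_n = X_n^2 − n is a martingale (since E[X_{n+1}^2 | F_n] = X_n^2 + 1). By OST (τ has finite mean in a bounded region), E[M_τ] = E[M_0] = X_0^2 − 0 = 8^2 = 64. Also E[M_τ] = E[X_τ^2] − E[τ]. The walk exits at 0 or 28, with P(hit 28 first) = 8/28, so E[X_τ^2] = 28^2 · 8/28 + 0 = 224. Thus E[τ] = E[X_τ^2] − E[M_τ] = 224 − 64 = 160 = 8(28 − 8) = 160.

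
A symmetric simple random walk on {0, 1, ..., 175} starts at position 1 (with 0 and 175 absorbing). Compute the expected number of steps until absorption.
E[τ | X_0 = 1] = 174

Let v_k = E[τ | X_0 = k]. Boundary: v_0 = v_175 = 0. Recurrence: v_k = 1 + (v_{k-1} + v_{k+1})/2 for 1 ≤ k ≤ 174. The particular solution to v_k − (v_{k-1} + v_{k+1})/2 = 1 is v_k = −k^2. Adding homogeneous solution A + B k and matching boundaries gives v_k = k (175 − k). Substituting k = 1: v_1 = 1 · 174 = 174.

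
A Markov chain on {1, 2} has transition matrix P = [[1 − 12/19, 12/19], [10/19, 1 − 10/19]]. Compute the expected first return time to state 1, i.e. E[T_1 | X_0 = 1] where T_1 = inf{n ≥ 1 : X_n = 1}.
E[T_1 | X_0 = 1] = 1/π_1 = 11/5

For an irreducible recurrent Markov chain with stationary distribution π, E[T_i | X_0 = i] = 1/π_i (Kac's formula). Here π_1 = (10/19)/(12/19 + 10/19) = (10/19)/(22/19) = 5/11, so E[T_1 | X_0 = 1] = 1/π_1 = (12/19 + 10/19)/(10/19) = (22/19)/(10/19) = 11/5.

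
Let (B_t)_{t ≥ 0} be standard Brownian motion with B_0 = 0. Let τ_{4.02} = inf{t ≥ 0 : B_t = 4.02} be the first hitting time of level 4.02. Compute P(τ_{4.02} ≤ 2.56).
P(τ_{4.02} ≤ 2.56) = 2(1 − Φ(4.02/√2.56)) = 2(1 − Φ(2.5125)) ≈ 0.0120

By the reflection principle for standard BM, P(τ_b ≤ t) = 2 · P(B_t ≥ b). Since B_t ~ N(0, t), P(B_t ≥ 4.02) = 1 − Φ(4.02/√t) = 1 − Φ(4.02/√2.56) = 1 − Φ(2.5125) ≈ 0.00599. Doubling: P(τ_{4.02} ≤ 2.56) ≈ 2 · 0.00599 = 0.01198 ≈ 0.0120.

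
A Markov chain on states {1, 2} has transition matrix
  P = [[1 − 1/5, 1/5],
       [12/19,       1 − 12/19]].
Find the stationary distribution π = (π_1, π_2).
π_1 = 60/79, π_2 = 19/79

Solve πP = π with π_1 + π_2 = 1. From πP = π: π_1 · (1 − 1/5) + π_2 · 12/19 = π_1 ⇒ π_2 · 12/19 = π_1 · 1/5 ⇒ π_2/π_1 = (1/5)/(12/19) = 19/60. Together with π_1 + π_2 = 1:
  π_1 = (12/19)/(1/5 + 12/19) = (12/19)/(79/95) = 60/79,
  π_2 = (1/5)/(1/5 + 12/19) = (1/5)/(79/95) = 19/79.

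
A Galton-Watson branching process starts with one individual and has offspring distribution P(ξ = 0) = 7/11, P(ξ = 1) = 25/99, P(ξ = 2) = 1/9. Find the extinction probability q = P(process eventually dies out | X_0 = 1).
q = 1

Mean offspring μ = 0·7/11 + 1·25/99 + 2·1/9 = 47/99 ≤ 1. For μ ≤ 1 with offspring not concentrated at 1, the Galton-Watson process goes extinct almost surely, so q = 1.
(Algebraic check: The pgf is f(s) = 7/11 + 25/99·s + 1/9·s². The extinction probability q is the smallest fixed point of f in [0, 1]. Setting s = f(s):
  1/9·s² + (25/99 − 1)·s + 7/11 = 0
  1/9·s² − (7/11 + 1/9)·s + 7/11 = 0
which factors as (s − 1)·(1/9·s − 7/11) = 0, giving roots s = 1 and s = (7/11)/(1/9) = 63/11. Since 63/11 ≥ 1, the smallest root in [0, 1] is s = 1.)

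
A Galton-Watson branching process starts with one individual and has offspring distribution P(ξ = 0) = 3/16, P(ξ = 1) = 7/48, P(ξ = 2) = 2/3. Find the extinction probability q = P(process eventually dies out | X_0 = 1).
q = 9/32

The pgf is f(s) = 3/16 + 7/48·s + 2/3·s². The extinction probability q is the smallest fixed point of f in [0, 1]. Setting s = f(s):
  2/3·s² + (7/48 − 1)·s + 3/16 = 0
  2/3·s² − (3/16 + 2/3)·s + 3/16 = 0
which factors as (s − 1)·(2/3·s − 3/16) = 0, giving roots s = 1 and s = (3/16)/(2/3) = 9/32.
Mean offspring μ = 7/48 + 2·2/3 = 71/48 > 1 (supercritical), so q < 1. The extinction probability is the smaller root: q = (3/16)/(2/3) = 9/32.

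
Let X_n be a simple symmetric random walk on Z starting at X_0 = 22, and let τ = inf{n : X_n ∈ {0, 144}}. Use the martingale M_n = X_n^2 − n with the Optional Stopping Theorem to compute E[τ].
E[τ] = 2684

M_n = X_n^2 − n is a martingale (since E[X_{n+1}^2 | F_n] = X_n^2 + 1). By OST (τ has finite mean in a bounded region), E[M_τ] = E[M_0] = X_0^2 − 0 = 22^2 = 484. Also E[M_τ] = E[X_τ^2] − E[τ]. The walk exits at 0 or 144, with P(hit 144 first) = 22/144, so E[X_τ^2] = 144^2 · 22/144 + 0 = 3168. Thus E[τ] = E[X_τ^2] − E[M_τ] = 3168 − 484 = 2684 = 22(144 − 22) = 2684.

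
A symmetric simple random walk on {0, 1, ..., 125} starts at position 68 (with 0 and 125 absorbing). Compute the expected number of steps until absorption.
E[τ | X_0 = 68] = 3876

Let v_k = E[τ | X_0 = k]. Boundary: v_0 = v_125 = 0. Recurrence: v_k = 1 + (v_{k-1} + v_{k+1})/2 for 1 ≤ k ≤ 124. The particular solution to v_k − (v_{k-1} + v_{k+1})/2 = 1 is v_k = −k^2. Adding homogeneous solution A + B k and matching boundaries gives v_k = k (125 − k). Substituting k = 68: v_68 = 68 · 57 = 3876.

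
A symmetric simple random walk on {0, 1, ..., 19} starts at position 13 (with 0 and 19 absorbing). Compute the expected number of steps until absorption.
E[τ | X_0 = 13] = 78

Let v_k = E[τ | X_0 = k]. Boundary: v_0 = v_19 = 0. Recurrence: v_k = 1 + (v_{k-1} + v_{k+1})/2 for 1 ≤ k ≤ 18. The particular solution to v_k − (v_{k-1} + v_{k+1})/2 = 1 is v_k = −k^2. Adding homogeneous solution A + B k and matching boundaries gives v_k = k (19 − k). Substituting k = 13: v_13 = 13 · 6 = 78.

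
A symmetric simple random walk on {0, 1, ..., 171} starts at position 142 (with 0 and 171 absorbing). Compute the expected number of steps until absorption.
E[τ | X_0 = 142] = 4118

Let v_k = E[τ | X_0 = k]. Boundary: v_0 = v_171 = 0. Recurrence: v_k = 1 + (v_{k-1} + v_{k+1})/2 for 1 ≤ k ≤ 170. The particular solution to v_k − (v_{k-1} + v_{k+1})/2 = 1 is v_k = −k^2. Adding homogeneous solution A + B k and matching boundaries gives v_k = k (171 − k). Substituting k = 142: v_142 = 142 · 29 = 4118.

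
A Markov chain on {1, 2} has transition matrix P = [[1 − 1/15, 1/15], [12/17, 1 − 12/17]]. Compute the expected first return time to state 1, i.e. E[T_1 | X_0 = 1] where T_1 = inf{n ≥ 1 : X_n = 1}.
E[T_1 | X_0 = 1] = 1/π_1 = 197/180

For an irreducible recurrent Markov chain with stationary distribution π, E[T_i | X_0 = i] = 1/π_i (Kac's formula). Here π_1 = (12/17)/(1/15 + 12/17) = (12/17)/(197/255) = 180/197, so E[T_1 | X_0 = 1] = 1/π_1 = (1/15 + 12/17)/(12/17) = (197/255)/(12/17) = 197/180.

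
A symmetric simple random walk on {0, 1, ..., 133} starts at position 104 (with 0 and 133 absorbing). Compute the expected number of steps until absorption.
E[τ | X_0 = 104] = 3016

Let v_k = E[τ | X_0 = k]. Boundary: v_0 = v_133 = 0. Recurrence: v_k = 1 + (v_{k-1} + v_{k+1})/2 for 1 ≤ k ≤ 132. The particular solution to v_k − (v_{k-1} + v_{k+1})/2 = 1 is v_k = −k^2. Adding homogeneous solution A + B k and matching boundaries gives v_k = k (133 − k). Substituting k = 104: v_104 = 104 · 29 = 3016.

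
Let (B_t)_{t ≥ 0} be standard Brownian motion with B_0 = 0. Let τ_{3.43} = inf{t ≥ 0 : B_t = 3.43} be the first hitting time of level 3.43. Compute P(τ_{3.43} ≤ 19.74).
P(τ_{3.43} ≤ 19.74) = 2(1 − Φ(3.43/√19.74)) = 2(1 − Φ(0.7720)) ≈ 0.4401

By the reflection principle for standard BM, P(τ_b ≤ t) = 2 · P(B_t ≥ b). Since B_t ~ N(0, t), P(B_t ≥ 3.43) = 1 − Φ(3.43/√t) = 1 − Φ(3.43/√19.74) = 1 − Φ(0.7720) ≈ 0.22006. Doubling: P(τ_{3.43} ≤ 19.74) ≈ 2 · 0.22006 = 0.44012 ≈ 0.4401.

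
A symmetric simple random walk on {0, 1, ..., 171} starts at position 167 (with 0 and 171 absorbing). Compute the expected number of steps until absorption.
E[τ | X_0 = 167] = 668

Let v_k = E[τ | X_0 = k]. Boundary: v_0 = v_171 = 0. Recurrence: v_k = 1 + (v_{k-1} + v_{k+1})/2 for 1 ≤ k ≤ 170. The particular solution to v_k − (v_{k-1} + v_{k+1})/2 = 1 is v_k = −k^2. Adding homogeneous solution A + B k and matching boundaries gives v_k = k (171 − k). Substituting k = 167: v_167 = 167 · 4 = 668.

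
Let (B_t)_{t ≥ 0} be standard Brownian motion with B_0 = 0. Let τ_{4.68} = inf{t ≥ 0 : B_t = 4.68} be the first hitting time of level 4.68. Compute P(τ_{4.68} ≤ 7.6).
P(τ_{4.68} ≤ 7.6) = 2(1 − Φ(4.68/√7.6)) = 2(1 − Φ(1.6976)) ≈ 0.0896

By the reflection principle for standard BM, P(τ_b ≤ t) = 2 · P(B_t ≥ b). Since B_t ~ N(0, t), P(B_t ≥ 4.68) = 1 − Φ(4.68/√t) = 1 − Φ(4.68/√7.6) = 1 − Φ(1.6976) ≈ 0.04479. Doubling: P(τ_{4.68} ≤ 7.6) ≈ 2 · 0.04479 = 0.08958 ≈ 0.0896.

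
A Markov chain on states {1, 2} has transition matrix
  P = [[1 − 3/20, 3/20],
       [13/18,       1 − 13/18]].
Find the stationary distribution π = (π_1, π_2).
π_1 = 130/157, π_2 = 27/157

Solve πP = π with π_1 + π_2 = 1. From πP = π: π_1 · (1 − 3/20) + π_2 · 13/18 = π_1 ⇒ π_2 · 13/18 = π_1 · 3/20 ⇒ π_2/π_1 = (3/20)/(13/18) = 27/130. Together with π_1 + π_2 = 1:
  π_1 = (13/18)/(3/20 + 13/18) = (13/18)/(157/180) = 130/157,
  π_2 = (3/20)/(3/20 + 13/18) = (3/20)/(157/180) = 27/157.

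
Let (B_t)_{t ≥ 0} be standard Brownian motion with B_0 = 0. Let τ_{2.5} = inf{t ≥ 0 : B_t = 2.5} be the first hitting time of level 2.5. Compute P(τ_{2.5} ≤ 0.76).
P(τ_{2.5} ≤ 0.76) = 2(1 − Φ(2.5/√0.76)) = 2(1 − Φ(2.8677)) ≈ 0.0041

By the reflection principle for standard BM, P(τ_b ≤ t) = 2 · P(B_t ≥ b). Since B_t ~ N(0, t), P(B_t ≥ 2.5) = 1 − Φ(2.5/√t) = 1 − Φ(2.5/√0.76) = 1 − Φ(2.8677) ≈ 0.00207. Doubling: P(τ_{2.5} ≤ 0.76) ≈ 2 · 0.00207 = 0.00414 ≈ 0.0041.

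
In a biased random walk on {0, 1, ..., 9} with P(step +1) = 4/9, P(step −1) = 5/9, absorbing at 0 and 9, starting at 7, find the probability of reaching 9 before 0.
P(hit 9 before 0) = (1 − (5/4)^7) / (1 − (5/4)^9) = 987856/1690981

Let u_k denote P(reach 9 before 0 | start at k). Boundary: u_0 = 0, u_9 = 1. Recurrence: u_k = 4/9·u_{k+1} + 5/9·u_{k-1} for 1 ≤ k ≤ 8. Try u_k = A + B·r^k with r = q/p = (5/9)/(4/9) = 5/4. Substitution satisfies the recurrence; boundary conditions give:
  u_k = (1 − r^k) / (1 − r^N) = (1 − (5/4)^7) / (1 − (5/4)^9) = 987856/1690981.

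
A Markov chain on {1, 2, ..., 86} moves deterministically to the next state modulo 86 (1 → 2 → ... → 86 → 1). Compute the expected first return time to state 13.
E[T_13 | X_0 = 13] = 86

The chain cycles deterministically, so starting at state 13 it returns in exactly 86 steps. Equivalently, the stationary distribution is uniform π_j = 1/86 for every state j, so by Kac's formula E[T_13] = 1/π_13 = 86.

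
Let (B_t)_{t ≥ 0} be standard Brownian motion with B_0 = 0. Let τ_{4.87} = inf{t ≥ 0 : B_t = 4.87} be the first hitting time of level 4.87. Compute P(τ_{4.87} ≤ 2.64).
P(τ_{4.87} ≤ 2.64) = 2(1 − Φ(4.87/√2.64)) = 2(1 − Φ(2.9973)) ≈ 0.0027

By the reflection principle for standard BM, P(τ_b ≤ t) = 2 · P(B_t ≥ b). Since B_t ~ N(0, t), P(B_t ≥ 4.87) = 1 − Φ(4.87/√t) = 1 − Φ(4.87/√2.64) = 1 − Φ(2.9973) ≈ 0.00136. Doubling: P(τ_{4.87} ≤ 2.64) ≈ 2 · 0.00136 = 0.00272 ≈ 0.0027.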